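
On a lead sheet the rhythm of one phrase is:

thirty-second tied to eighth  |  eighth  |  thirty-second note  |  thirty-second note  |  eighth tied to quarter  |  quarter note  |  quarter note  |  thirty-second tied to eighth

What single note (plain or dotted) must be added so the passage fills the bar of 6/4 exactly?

eighth note

The bar of 6/4 = 48 thirty-second notes.
Express everything in thirty-second notes: thirty-second tied to eighth (thirty-second + eighth) = 5; eighth = 4; thirty-second note = 1; thirty-second note = 1; eighth tied to quarter (eighth + quarter) = 12; quarter note = 8; quarter note = 8; thirty-second tied to eighth (thirty-second + eighth) = 5.
Adding: 5 + 4 + 1 + 1 + 12 + 8 + 8 + 5 = 44.
Remaining: 48 − 44 = 4 thirty-second notes, which is a eighth note.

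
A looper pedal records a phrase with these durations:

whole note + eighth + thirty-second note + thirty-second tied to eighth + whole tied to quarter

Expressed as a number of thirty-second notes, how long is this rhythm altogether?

In thirty-second notes: whole note = 32; eighth = 4; thirty-second note = 1; thirty-second tied to eighth (thirty-second + eighth) = 5; whole tied to quarter (whole + quarter) = 40.
Altogether 32 + 4 + 1 + 5 + 40 = 82 thirty-second notes.

82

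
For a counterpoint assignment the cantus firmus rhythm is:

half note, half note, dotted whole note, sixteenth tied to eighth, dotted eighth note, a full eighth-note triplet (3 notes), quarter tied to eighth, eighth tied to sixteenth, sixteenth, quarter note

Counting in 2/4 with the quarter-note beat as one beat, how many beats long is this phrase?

One quarter-note beat = 4 sixteenth notes.
Each duration in sixteenth notes: half note = 8; half note = 8; dotted whole note = 24; sixteenth tied to eighth (sixteenth + eighth) = 3; dotted eighth note = 3; a full eighth-note triplet (3 notes) (three triplet eighths span one quarter) = 4; quarter tied to eighth (quarter + eighth) = 6; eighth tied to sixteenth (eighth + sixteenth) = 3; sixteenth = 1; quarter note = 4.
Sum: 8 + 8 + 24 + 3 + 3 + 4 + 6 + 3 + 1 + 4 = 64.
64 ÷ 4 = 16 beats.

16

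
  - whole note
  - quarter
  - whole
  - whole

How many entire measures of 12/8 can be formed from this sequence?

One bar of 12/8 = 6 quarter notes.
Convert each value to quarter notes: whole note = 4; quarter = 1; whole = 4; whole = 4.
Adding: 4 + 1 + 4 + 4 = 13.
13 ÷ 6 = 2 complete bars with 1 left over.

2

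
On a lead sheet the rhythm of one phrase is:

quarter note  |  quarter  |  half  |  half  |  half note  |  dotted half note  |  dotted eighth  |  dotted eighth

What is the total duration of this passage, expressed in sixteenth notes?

Each duration in sixteenth notes: quarter note = 4; quarter = 4; half = 8; half = 8; half note = 8; dotted half note = 12; dotted eighth = 3; dotted eighth = 3.
Altogether 4 + 4 + 8 + 8 + 8 + 12 + 3 + 3 = 50 sixteenth notes.

50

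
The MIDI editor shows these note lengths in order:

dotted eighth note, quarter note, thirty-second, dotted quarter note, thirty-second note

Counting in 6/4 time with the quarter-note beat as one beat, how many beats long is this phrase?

One quarter-note beat = 8 thirty-second notes.
Convert each value to thirty-second notes: dotted eighth note = 6; quarter note = 8; thirty-second = 1; dotted quarter note = 12; thirty-second note = 1.
Adding: 6 + 8 + 1 + 12 + 1 = 28.
28 ÷ 8 = 3.5 beats.

3.5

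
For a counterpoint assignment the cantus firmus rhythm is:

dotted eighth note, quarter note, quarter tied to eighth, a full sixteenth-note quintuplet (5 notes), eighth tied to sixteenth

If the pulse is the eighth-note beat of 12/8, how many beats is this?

10

One eighth-note beat = 2 sixteenth notes.
Convert each value to sixteenth notes: dotted eighth note = 3; quarter note = 4; quarter tied to eighth (quarter + eighth) = 6; a full sixteenth-note quintuplet (5 notes) (five quintuplet sixteenths span one quarter) = 4; eighth tied to sixteenth (eighth + sixteenth) = 3.
Total: 3 + 4 + 6 + 4 + 3 = 20.
20 ÷ 2 = 10 beats.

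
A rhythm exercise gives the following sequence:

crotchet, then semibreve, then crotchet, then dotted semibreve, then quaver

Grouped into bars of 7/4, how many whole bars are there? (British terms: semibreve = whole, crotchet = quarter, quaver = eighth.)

1

One bar of 7/4 = 14 eighth notes.
Convert each value to eighth notes: crotchet = 2; semibreve = 8; crotchet = 2; dotted semibreve = 12; quaver = 1.
Total: 2 + 8 + 2 + 12 + 1 = 25.
25 ÷ 14 = 1 complete bar with 11 left over.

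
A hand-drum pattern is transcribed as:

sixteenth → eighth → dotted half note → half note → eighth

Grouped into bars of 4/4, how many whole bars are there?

One bar of 4/4 = 16 sixteenth notes.
Working in sixteenth notes: sixteenth = 1; eighth = 2; dotted half note = 12; half note = 8; eighth = 2.
Adding: 1 + 2 + 12 + 8 + 2 = 25.
25 ÷ 16 = 1 complete bar with 9 left over.

1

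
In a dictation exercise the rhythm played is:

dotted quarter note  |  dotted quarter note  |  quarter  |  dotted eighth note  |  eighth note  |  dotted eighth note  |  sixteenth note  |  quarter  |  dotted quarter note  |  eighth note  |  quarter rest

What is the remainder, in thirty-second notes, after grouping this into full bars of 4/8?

One bar of 4/8 = 8 sixteenth notes.
In sixteenth notes: dotted quarter note = 6; dotted quarter note = 6; quarter = 4; dotted eighth note = 3; eighth note = 2; dotted eighth note = 3; sixteenth note = 1; quarter = 4; dotted quarter note = 6; eighth note = 2; quarter rest = 4.
Altogether 6 + 6 + 4 + 3 + 2 + 3 + 1 + 4 + 6 + 2 + 4 = 41.
41 ÷ 8 = 5 complete bars with 1 sixteenth note remaining = 2 thirty-second notes.

2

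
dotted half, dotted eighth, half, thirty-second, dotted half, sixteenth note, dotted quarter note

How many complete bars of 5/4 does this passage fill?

2

One bar of 5/4 = 40 thirty-second notes.
Convert each value to thirty-second notes: dotted half = 24; dotted eighth = 6; half = 16; thirty-second = 1; dotted half = 24; sixteenth note = 2; dotted quarter note = 12.
Total: 24 + 6 + 16 + 1 + 24 + 2 + 12 = 85.
85 ÷ 40 = 2 complete bars with 5 left over.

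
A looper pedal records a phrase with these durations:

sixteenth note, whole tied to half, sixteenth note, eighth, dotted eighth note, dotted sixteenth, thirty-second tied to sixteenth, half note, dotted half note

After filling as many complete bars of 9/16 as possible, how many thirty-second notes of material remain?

0

One bar of 9/16 = 18 thirty-second notes.
In thirty-second notes: sixteenth note = 2; whole tied to half (whole + half) = 48; sixteenth note = 2; eighth = 4; dotted eighth note = 6; dotted sixteenth = 3; thirty-second tied to sixteenth (thirty-second + sixteenth) = 3; half note = 16; dotted half note = 24.
Altogether 2 + 48 + 2 + 4 + 6 + 3 + 3 + 16 + 24 = 108.
108 ÷ 18 = 6 complete bars with 0 thirty-second notes remaining.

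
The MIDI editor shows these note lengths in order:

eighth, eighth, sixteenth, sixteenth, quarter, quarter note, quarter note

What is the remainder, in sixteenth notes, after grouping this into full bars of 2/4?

2

One bar of 2/4 = 8 sixteenth notes.
Each duration in sixteenth notes: eighth = 2; eighth = 2; sixteenth = 1; sixteenth = 1; quarter = 4; quarter note = 4; quarter note = 4.
Altogether 2 + 2 + 1 + 1 + 4 + 4 + 4 = 18.
18 ÷ 8 = 2 complete bars with 2 sixteenth notes remaining.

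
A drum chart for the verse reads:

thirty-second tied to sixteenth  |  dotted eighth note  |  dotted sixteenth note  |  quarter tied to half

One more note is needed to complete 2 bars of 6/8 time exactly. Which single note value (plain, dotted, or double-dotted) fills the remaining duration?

dotted quarter note

2 bars of 6/8 = 48 thirty-second notes.
In thirty-second notes: thirty-second tied to sixteenth (thirty-second + sixteenth) = 3; dotted eighth note = 6; dotted sixteenth note = 3; quarter tied to half (quarter + half) = 24.
Adding: 3 + 6 + 3 + 24 = 36.
Remaining: 48 − 36 = 12 thirty-second notes, which is a dotted quarter note.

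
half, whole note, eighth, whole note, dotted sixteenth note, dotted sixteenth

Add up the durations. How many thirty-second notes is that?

Each duration in thirty-second notes: half = 16; whole note = 32; eighth = 4; whole note = 32; dotted sixteenth note = 3; dotted sixteenth = 3.
Sum: 16 + 32 + 4 + 32 + 3 + 3 = 90 thirty-second notes.

90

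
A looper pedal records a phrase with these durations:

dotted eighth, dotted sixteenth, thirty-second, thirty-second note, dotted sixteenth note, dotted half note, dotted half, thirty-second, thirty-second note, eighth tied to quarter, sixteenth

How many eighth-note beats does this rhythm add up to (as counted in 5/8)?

19.5

One eighth-note beat = 4 thirty-second notes.
Working in thirty-second notes: dotted eighth = 6; dotted sixteenth = 3; thirty-second = 1; thirty-second note = 1; dotted sixteenth note = 3; dotted half note = 24; dotted half = 24; thirty-second = 1; thirty-second note = 1; eighth tied to quarter (eighth + quarter) = 12; sixteenth = 2.
Adding: 6 + 3 + 1 + 1 + 3 + 24 + 24 + 1 + 1 + 12 + 2 = 78.
78 ÷ 4 = 19.5 beats.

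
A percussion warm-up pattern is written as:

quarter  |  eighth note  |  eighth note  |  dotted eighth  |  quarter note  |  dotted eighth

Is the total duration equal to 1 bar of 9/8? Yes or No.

Yes

One bar of 9/8 = 18 sixteenth notes.
Express everything in sixteenth notes: quarter = 4; eighth note = 2; eighth note = 2; dotted eighth = 3; quarter note = 4; dotted eighth = 3.
Sum: 4 + 2 + 2 + 3 + 4 + 3 = 18.
18 equals 18, so the answer is Yes.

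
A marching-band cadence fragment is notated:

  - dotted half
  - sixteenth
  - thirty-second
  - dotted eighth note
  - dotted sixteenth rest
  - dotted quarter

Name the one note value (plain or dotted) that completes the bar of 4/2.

half note

The bar of 4/2 = 64 thirty-second notes.
In thirty-second notes: dotted half = 24; sixteenth = 2; thirty-second = 1; dotted eighth note = 6; dotted sixteenth rest = 3; dotted quarter = 12.
Sum: 24 + 2 + 1 + 6 + 3 + 12 = 48.
Remaining: 64 − 48 = 16 thirty-second notes, which is a half note.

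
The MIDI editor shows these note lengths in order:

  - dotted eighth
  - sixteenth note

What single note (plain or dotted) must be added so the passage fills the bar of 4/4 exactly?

dotted half note

The bar of 4/4 = 16 sixteenth notes.
Convert each value to sixteenth notes: dotted eighth = 3; sixteenth note = 1.
Sum: 3 + 1 = 4.
Remaining: 16 − 4 = 12 sixteenth notes, which is a dotted half note.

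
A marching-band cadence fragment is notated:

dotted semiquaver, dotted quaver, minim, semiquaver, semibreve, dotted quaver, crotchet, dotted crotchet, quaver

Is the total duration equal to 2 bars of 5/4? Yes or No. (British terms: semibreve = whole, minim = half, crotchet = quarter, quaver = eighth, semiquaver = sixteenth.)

No

One bar of 5/4 = 40 thirty-second notes, so 2 bars = 80.
Convert each value to thirty-second notes: dotted semiquaver = 3; dotted quaver = 6; minim = 16; semiquaver = 2; semibreve = 32; dotted quaver = 6; crotchet = 8; dotted crotchet = 12; quaver = 4.
Altogether 3 + 6 + 16 + 2 + 32 + 6 + 8 + 12 + 4 = 89.
89 exceeds 80, so the answer is No.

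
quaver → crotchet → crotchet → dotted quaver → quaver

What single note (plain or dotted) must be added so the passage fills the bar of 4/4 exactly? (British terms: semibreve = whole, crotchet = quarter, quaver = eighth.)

sixteenth note

The bar of 4/4 = 16 sixteenth notes.
Convert each value to sixteenth notes: quaver = 2; crotchet = 4; crotchet = 4; dotted quaver = 3; quaver = 2.
Altogether 2 + 4 + 4 + 3 + 2 = 15.
Remaining: 16 − 15 = 1 sixteenth note, which is a sixteenth note.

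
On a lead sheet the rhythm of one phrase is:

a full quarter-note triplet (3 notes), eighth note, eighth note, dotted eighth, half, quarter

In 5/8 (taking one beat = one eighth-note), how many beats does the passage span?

One eighth-note beat = 2 sixteenth notes.
Each duration in sixteenth notes: a full quarter-note triplet (3 notes) (three triplet quarters span one half) = 8; eighth note = 2; eighth note = 2; dotted eighth = 3; half = 8; quarter = 4.
Altogether 8 + 2 + 2 + 3 + 8 + 4 = 27.
27 ÷ 2 = 13.5 beats.

13.5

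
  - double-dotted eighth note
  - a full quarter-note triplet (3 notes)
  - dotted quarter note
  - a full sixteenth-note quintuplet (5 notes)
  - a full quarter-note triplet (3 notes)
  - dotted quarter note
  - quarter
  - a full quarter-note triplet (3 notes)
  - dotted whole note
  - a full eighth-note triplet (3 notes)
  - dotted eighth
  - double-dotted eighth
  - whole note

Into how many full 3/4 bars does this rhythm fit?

8

One bar of 3/4 = 24 thirty-second notes.
Each duration in thirty-second notes: double-dotted eighth note = 7; a full quarter-note triplet (3 notes) (three triplet quarters span one half) = 16; dotted quarter note = 12; a full sixteenth-note quintuplet (5 notes) (five quintuplet sixteenths span one quarter) = 8; a full quarter-note triplet (3 notes) (three triplet quarters span one half) = 16; dotted quarter note = 12; quarter = 8; a full quarter-note triplet (3 notes) (three triplet quarters span one half) = 16; dotted whole note = 48; a full eighth-note triplet (3 notes) (three triplet eighths span one quarter) = 8; dotted eighth = 6; double-dotted eighth = 7; whole note = 32.
Altogether 7 + 16 + 12 + 8 + 16 + 12 + 8 + 16 + 48 + 8 + 6 + 7 + 32 = 196.
196 ÷ 24 = 8 complete bars with 4 left over.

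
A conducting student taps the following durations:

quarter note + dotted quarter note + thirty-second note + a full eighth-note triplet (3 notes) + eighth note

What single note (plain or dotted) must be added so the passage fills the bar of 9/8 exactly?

The bar of 9/8 = 36 thirty-second notes.
In thirty-second notes: quarter note = 8; dotted quarter note = 12; thirty-second note = 1; a full eighth-note triplet (3 notes) (three triplet eighths span one quarter) = 8; eighth note = 4.
Adding: 8 + 12 + 1 + 8 + 4 = 33.
Remaining: 36 − 33 = 3 thirty-second notes, which is a dotted sixteenth note.

dotted sixteenth note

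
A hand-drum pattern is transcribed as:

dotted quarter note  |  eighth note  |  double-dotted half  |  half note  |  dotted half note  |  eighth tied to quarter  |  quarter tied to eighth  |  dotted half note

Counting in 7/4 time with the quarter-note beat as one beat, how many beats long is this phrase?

One quarter-note beat = 2 eighth notes.
Each duration in eighth notes: dotted quarter note = 3; eighth note = 1; double-dotted half = 7; half note = 4; dotted half note = 6; eighth tied to quarter (eighth + quarter) = 3; quarter tied to eighth (quarter + eighth) = 3; dotted half note = 6.
Total: 3 + 1 + 7 + 4 + 6 + 3 + 3 + 6 = 33.
33 ÷ 2 = 16.5 beats.

16.5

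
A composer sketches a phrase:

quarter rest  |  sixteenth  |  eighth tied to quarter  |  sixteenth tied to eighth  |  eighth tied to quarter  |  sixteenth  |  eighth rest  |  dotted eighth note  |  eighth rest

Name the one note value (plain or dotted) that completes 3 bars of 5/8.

3 bars of 5/8 = 30 sixteenth notes.
Express everything in sixteenth notes: quarter rest = 4; sixteenth = 1; eighth tied to quarter (eighth + quarter) = 6; sixteenth tied to eighth (sixteenth + eighth) = 3; eighth tied to quarter (eighth + quarter) = 6; sixteenth = 1; eighth rest = 2; dotted eighth note = 3; eighth rest = 2.
Sum: 4 + 1 + 6 + 3 + 6 + 1 + 2 + 3 + 2 = 28.
Remaining: 30 − 28 = 2 sixteenth notes, which is a eighth note.

eighth note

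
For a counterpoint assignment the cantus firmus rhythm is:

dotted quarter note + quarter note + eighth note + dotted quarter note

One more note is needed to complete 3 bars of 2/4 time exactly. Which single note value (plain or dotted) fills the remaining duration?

3 bars of 2/4 = 12 eighth notes.
Each duration in eighth notes: dotted quarter note = 3; quarter note = 2; eighth note = 1; dotted quarter note = 3.
Total: 3 + 2 + 1 + 3 = 9.
Remaining: 12 − 9 = 3 eighth notes, which is a dotted quarter note.

dotted quarter note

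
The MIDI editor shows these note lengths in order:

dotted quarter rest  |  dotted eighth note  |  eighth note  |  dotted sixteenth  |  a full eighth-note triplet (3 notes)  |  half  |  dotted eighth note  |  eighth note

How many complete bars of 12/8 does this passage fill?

One bar of 12/8 = 48 thirty-second notes.
Convert each value to thirty-second notes: dotted quarter rest = 12; dotted eighth note = 6; eighth note = 4; dotted sixteenth = 3; a full eighth-note triplet (3 notes) (three triplet eighths span one quarter) = 8; half = 16; dotted eighth note = 6; eighth note = 4.
Adding: 12 + 6 + 4 + 3 + 8 + 16 + 6 + 4 = 59.
59 ÷ 48 = 1 complete bar with 11 left over.

1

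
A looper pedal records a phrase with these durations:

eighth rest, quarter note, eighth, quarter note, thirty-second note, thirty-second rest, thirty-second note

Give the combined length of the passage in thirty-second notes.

Convert each value to thirty-second notes: eighth rest = 4; quarter note = 8; eighth = 4; quarter note = 8; thirty-second note = 1; thirty-second rest = 1; thirty-second note = 1.
Altogether 4 + 8 + 4 + 8 + 1 + 1 + 1 = 27 thirty-second notes.

27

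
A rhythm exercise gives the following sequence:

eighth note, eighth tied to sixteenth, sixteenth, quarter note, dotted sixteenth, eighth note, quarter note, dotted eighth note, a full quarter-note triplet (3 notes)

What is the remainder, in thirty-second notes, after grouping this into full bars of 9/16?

3

One bar of 9/16 = 18 thirty-second notes.
Express everything in thirty-second notes: eighth note = 4; eighth tied to sixteenth (eighth + sixteenth) = 6; sixteenth = 2; quarter note = 8; dotted sixteenth = 3; eighth note = 4; quarter note = 8; dotted eighth note = 6; a full quarter-note triplet (3 notes) (three triplet quarters span one half) = 16.
Adding: 4 + 6 + 2 + 8 + 3 + 4 + 8 + 6 + 16 = 57.
57 ÷ 18 = 3 complete bars with 3 thirty-second notes remaining.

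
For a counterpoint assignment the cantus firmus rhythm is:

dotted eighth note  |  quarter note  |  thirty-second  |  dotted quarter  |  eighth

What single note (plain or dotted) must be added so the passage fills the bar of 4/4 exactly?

The bar of 4/4 = 32 thirty-second notes.
Express everything in thirty-second notes: dotted eighth note = 6; quarter note = 8; thirty-second = 1; dotted quarter = 12; eighth = 4.
Sum: 6 + 8 + 1 + 12 + 4 = 31.
Remaining: 32 − 31 = 1 thirty-second note, which is a thirty-second note.

thirty-second note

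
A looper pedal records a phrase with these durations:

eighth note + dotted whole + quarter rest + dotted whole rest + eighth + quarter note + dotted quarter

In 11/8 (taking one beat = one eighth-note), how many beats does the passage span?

One eighth-note beat = 2 sixteenth notes.
Convert each value to sixteenth notes: eighth note = 2; dotted whole = 24; quarter rest = 4; dotted whole rest = 24; eighth = 2; quarter note = 4; dotted quarter = 6.
Adding: 2 + 24 + 4 + 24 + 2 + 4 + 6 = 66.
66 ÷ 2 = 33 beats.

33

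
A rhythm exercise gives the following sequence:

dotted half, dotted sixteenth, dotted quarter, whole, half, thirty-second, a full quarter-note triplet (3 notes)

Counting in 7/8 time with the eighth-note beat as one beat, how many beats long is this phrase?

One eighth-note beat = 4 thirty-second notes.
Each duration in thirty-second notes: dotted half = 24; dotted sixteenth = 3; dotted quarter = 12; whole = 32; half = 16; thirty-second = 1; a full quarter-note triplet (3 notes) (three triplet quarters span one half) = 16.
Total: 24 + 3 + 12 + 32 + 16 + 1 + 16 = 104.
104 ÷ 4 = 26 beats.

26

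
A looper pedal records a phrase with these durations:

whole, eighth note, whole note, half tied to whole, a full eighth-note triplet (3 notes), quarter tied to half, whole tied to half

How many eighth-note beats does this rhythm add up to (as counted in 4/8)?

One eighth-note beat = 2 sixteenth notes.
Working in sixteenth notes: whole = 16; eighth note = 2; whole note = 16; half tied to whole (half + whole) = 24; a full eighth-note triplet (3 notes) (three triplet eighths span one quarter) = 4; quarter tied to half (quarter + half) = 12; whole tied to half (whole + half) = 24.
Altogether 16 + 2 + 16 + 24 + 4 + 12 + 24 = 98.
98 ÷ 2 = 49 beats.

49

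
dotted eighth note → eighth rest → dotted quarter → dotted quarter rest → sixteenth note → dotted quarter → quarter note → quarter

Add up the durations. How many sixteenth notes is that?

Working in sixteenth notes: dotted eighth note = 3; eighth rest = 2; dotted quarter = 6; dotted quarter rest = 6; sixteenth note = 1; dotted quarter = 6; quarter note = 4; quarter = 4.
Sum: 3 + 2 + 6 + 6 + 1 + 6 + 4 + 4 = 32 sixteenth notes.

32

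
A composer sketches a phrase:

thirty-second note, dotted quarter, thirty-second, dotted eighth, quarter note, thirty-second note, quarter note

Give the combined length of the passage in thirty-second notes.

Express everything in thirty-second notes: thirty-second note = 1; dotted quarter = 12; thirty-second = 1; dotted eighth = 6; quarter note = 8; thirty-second note = 1; quarter note = 8.
Sum: 1 + 12 + 1 + 6 + 8 + 1 + 8 = 37 thirty-second notes.

37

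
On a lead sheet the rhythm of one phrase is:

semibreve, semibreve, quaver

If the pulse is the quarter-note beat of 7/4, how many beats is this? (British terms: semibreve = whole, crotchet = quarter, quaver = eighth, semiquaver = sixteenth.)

8.5

One quarter-note beat = 2 eighth notes.
Express everything in eighth notes: semibreve = 8; semibreve = 8; quaver = 1.
Total: 8 + 8 + 1 = 17.
17 ÷ 2 = 8.5 beats.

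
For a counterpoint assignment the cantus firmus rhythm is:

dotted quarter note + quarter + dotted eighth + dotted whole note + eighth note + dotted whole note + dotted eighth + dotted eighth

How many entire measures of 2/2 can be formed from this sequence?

4

One bar of 2/2 = 16 sixteenth notes.
Each duration in sixteenth notes: dotted quarter note = 6; quarter = 4; dotted eighth = 3; dotted whole note = 24; eighth note = 2; dotted whole note = 24; dotted eighth = 3; dotted eighth = 3.
Total: 6 + 4 + 3 + 24 + 2 + 24 + 3 + 3 = 69.
69 ÷ 16 = 4 complete bars with 5 left over.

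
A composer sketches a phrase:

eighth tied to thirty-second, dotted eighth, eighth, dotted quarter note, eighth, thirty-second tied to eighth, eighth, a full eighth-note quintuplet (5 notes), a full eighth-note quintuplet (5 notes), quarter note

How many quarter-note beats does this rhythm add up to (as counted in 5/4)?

10

One quarter-note beat = 8 thirty-second notes.
Working in thirty-second notes: eighth tied to thirty-second (eighth + thirty-second) = 5; dotted eighth = 6; eighth = 4; dotted quarter note = 12; eighth = 4; thirty-second tied to eighth (thirty-second + eighth) = 5; eighth = 4; a full eighth-note quintuplet (5 notes) (five quintuplet eighths span one half) = 16; a full eighth-note quintuplet (5 notes) (five quintuplet eighths span one half) = 16; quarter note = 8.
Altogether 5 + 6 + 4 + 12 + 4 + 5 + 4 + 16 + 16 + 8 = 80.
80 ÷ 8 = 10 beats.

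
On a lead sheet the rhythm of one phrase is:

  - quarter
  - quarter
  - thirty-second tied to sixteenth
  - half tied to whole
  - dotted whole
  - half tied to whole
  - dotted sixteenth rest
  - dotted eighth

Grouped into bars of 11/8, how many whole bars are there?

One bar of 11/8 = 44 thirty-second notes.
In thirty-second notes: quarter = 8; quarter = 8; thirty-second tied to sixteenth (thirty-second + sixteenth) = 3; half tied to whole (half + whole) = 48; dotted whole = 48; half tied to whole (half + whole) = 48; dotted sixteenth rest = 3; dotted eighth = 6.
Altogether 8 + 8 + 3 + 48 + 48 + 48 + 3 + 6 = 172.
172 ÷ 44 = 3 complete bars with 40 left over.

3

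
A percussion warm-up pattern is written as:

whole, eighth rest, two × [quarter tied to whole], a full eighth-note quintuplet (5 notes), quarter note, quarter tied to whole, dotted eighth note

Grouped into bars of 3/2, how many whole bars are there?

3

One bar of 3/2 = 24 sixteenth notes.
Working in sixteenth notes: whole = 16; eighth rest = 2; quarter tied to whole (quarter + whole) = 20; quarter tied to whole (quarter + whole) = 20; a full eighth-note quintuplet (5 notes) (five quintuplet eighths span one half) = 8; quarter note = 4; quarter tied to whole (quarter + whole) = 20; dotted eighth note = 3.
Altogether 16 + 2 + 20 + 20 + 8 + 4 + 20 + 3 = 93.
93 ÷ 24 = 3 complete bars with 21 left over.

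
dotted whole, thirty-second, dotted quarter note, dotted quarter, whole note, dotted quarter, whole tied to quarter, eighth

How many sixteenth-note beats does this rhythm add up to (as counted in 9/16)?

One sixteenth-note beat = 2 thirty-second notes.
In thirty-second notes: dotted whole = 48; thirty-second = 1; dotted quarter note = 12; dotted quarter = 12; whole note = 32; dotted quarter = 12; whole tied to quarter (whole + quarter) = 40; eighth = 4.
Altogether 48 + 1 + 12 + 12 + 32 + 12 + 40 + 4 = 161.
161 ÷ 2 = 80.5 beats.

80.5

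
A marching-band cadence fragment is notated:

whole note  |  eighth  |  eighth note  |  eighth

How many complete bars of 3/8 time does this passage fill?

3

One bar of 3/8 = 3 eighth notes.
Working in eighth notes: whole note = 8; eighth = 1; eighth note = 1; eighth = 1.
Altogether 8 + 1 + 1 + 1 = 11.
11 ÷ 3 = 3 complete bars with 2 left over.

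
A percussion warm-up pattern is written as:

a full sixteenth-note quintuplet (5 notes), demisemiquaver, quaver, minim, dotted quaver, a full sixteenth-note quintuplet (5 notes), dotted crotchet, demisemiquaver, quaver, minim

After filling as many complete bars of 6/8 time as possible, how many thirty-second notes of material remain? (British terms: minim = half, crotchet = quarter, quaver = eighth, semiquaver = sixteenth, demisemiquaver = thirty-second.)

4

One bar of 6/8 = 24 thirty-second notes.
Working in thirty-second notes: a full sixteenth-note quintuplet (5 notes) (five quintuplet sixteenths span one quarter) = 8; demisemiquaver = 1; quaver = 4; minim = 16; dotted quaver = 6; a full sixteenth-note quintuplet (5 notes) (five quintuplet sixteenths span one quarter) = 8; dotted crotchet = 12; demisemiquaver = 1; quaver = 4; minim = 16.
Total: 8 + 1 + 4 + 16 + 6 + 8 + 12 + 1 + 4 + 16 = 76.
76 ÷ 24 = 3 complete bars with 4 thirty-second notes remaining.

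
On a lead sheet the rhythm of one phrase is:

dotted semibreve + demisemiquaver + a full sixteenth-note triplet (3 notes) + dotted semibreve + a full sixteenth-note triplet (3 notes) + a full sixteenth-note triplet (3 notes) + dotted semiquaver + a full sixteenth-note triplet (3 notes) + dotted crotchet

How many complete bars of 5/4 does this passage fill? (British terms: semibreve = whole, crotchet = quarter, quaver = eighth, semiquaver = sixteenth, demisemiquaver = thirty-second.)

3

One bar of 5/4 = 40 thirty-second notes.
Express everything in thirty-second notes: dotted semibreve = 48; demisemiquaver = 1; a full sixteenth-note triplet (3 notes) (three triplet sixteenths span one eighth) = 4; dotted semibreve = 48; a full sixteenth-note triplet (3 notes) (three triplet sixteenths span one eighth) = 4; a full sixteenth-note triplet (3 notes) (three triplet sixteenths span one eighth) = 4; dotted semiquaver = 3; a full sixteenth-note triplet (3 notes) (three triplet sixteenths span one eighth) = 4; dotted crotchet = 12.
Sum: 48 + 1 + 4 + 48 + 4 + 4 + 3 + 4 + 12 = 128.
128 ÷ 40 = 3 complete bars with 8 left over.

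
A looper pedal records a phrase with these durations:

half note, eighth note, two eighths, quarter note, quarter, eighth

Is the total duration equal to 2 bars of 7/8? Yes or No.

One bar of 7/8 = 7 eighth notes, so 2 bars = 14.
Convert each value to eighth notes: half note = 4; eighth note = 1; eighth = 1; eighth = 1; quarter note = 2; quarter = 2; eighth = 1.
Sum: 4 + 1 + 1 + 1 + 2 + 2 + 1 = 12.
12 falls short of 14, so the answer is No.

No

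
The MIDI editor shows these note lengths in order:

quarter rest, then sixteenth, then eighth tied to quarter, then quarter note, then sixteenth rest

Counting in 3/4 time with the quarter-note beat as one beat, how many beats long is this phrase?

One quarter-note beat = 4 sixteenth notes.
Express everything in sixteenth notes: quarter rest = 4; sixteenth = 1; eighth tied to quarter (eighth + quarter) = 6; quarter note = 4; sixteenth rest = 1.
Total: 4 + 1 + 6 + 4 + 1 = 16.
16 ÷ 4 = 4 beats.

4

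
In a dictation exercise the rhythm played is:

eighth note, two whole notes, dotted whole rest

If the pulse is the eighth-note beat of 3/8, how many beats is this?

29

One eighth-note beat = 2 sixteenth notes.
Convert each value to sixteenth notes: eighth note = 2; whole note = 16; whole note = 16; dotted whole rest = 24.
Sum: 2 + 16 + 16 + 24 = 58.
58 ÷ 2 = 29 beats.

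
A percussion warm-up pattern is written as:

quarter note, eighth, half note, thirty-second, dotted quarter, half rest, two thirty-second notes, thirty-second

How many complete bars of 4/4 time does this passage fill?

One bar of 4/4 = 32 thirty-second notes.
Convert each value to thirty-second notes: quarter note = 8; eighth = 4; half note = 16; thirty-second = 1; dotted quarter = 12; half rest = 16; thirty-second note = 1; thirty-second note = 1; thirty-second = 1.
Altogether 8 + 4 + 16 + 1 + 12 + 16 + 1 + 1 + 1 = 60.
60 ÷ 32 = 1 complete bar with 28 left over.

1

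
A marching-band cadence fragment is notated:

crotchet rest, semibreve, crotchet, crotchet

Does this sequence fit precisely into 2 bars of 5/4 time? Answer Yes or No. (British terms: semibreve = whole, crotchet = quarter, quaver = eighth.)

No

One bar of 5/4 = 5 quarter notes, so 2 bars = 10.
Working in quarter notes: crotchet rest = 1; semibreve = 4; crotchet = 1; crotchet = 1.
Sum: 1 + 4 + 1 + 1 = 7.
7 falls short of 10, so the answer is No.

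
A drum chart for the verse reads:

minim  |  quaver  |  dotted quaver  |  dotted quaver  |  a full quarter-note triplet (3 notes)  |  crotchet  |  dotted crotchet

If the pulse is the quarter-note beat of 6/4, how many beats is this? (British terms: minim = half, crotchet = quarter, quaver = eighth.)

One quarter-note beat = 4 sixteenth notes.
Each duration in sixteenth notes: minim = 8; quaver = 2; dotted quaver = 3; dotted quaver = 3; a full quarter-note triplet (3 notes) (three triplet quarters span one half) = 8; crotchet = 4; dotted crotchet = 6.
Sum: 8 + 2 + 3 + 3 + 8 + 4 + 6 = 34.
34 ÷ 4 = 8.5 beats.

8.5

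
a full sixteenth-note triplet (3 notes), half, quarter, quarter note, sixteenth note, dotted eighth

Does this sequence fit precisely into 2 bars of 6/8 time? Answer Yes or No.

One bar of 6/8 = 12 sixteenth notes, so 2 bars = 24.
Each duration in sixteenth notes: a full sixteenth-note triplet (3 notes) (three triplet sixteenths span one eighth) = 2; half = 8; quarter = 4; quarter note = 4; sixteenth note = 1; dotted eighth = 3.
Total: 2 + 8 + 4 + 4 + 1 + 3 = 22.
22 falls short of 24, so the answer is No.

No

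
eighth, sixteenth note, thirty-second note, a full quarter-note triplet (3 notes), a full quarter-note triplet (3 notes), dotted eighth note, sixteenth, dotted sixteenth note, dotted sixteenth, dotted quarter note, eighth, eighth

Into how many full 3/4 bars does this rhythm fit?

3

One bar of 3/4 = 24 thirty-second notes.
In thirty-second notes: eighth = 4; sixteenth note = 2; thirty-second note = 1; a full quarter-note triplet (3 notes) (three triplet quarters span one half) = 16; a full quarter-note triplet (3 notes) (three triplet quarters span one half) = 16; dotted eighth note = 6; sixteenth = 2; dotted sixteenth note = 3; dotted sixteenth = 3; dotted quarter note = 12; eighth = 4; eighth = 4.
Altogether 4 + 2 + 1 + 16 + 16 + 6 + 2 + 3 + 3 + 12 + 4 + 4 = 73.
73 ÷ 24 = 3 complete bars with 1 left over.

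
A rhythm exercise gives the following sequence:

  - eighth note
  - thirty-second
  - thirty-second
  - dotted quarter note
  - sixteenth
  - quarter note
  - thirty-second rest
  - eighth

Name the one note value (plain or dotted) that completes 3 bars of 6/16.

dotted sixteenth note

3 bars of 6/16 = 36 thirty-second notes.
In thirty-second notes: eighth note = 4; thirty-second = 1; thirty-second = 1; dotted quarter note = 12; sixteenth = 2; quarter note = 8; thirty-second rest = 1; eighth = 4.
Total: 4 + 1 + 1 + 12 + 2 + 8 + 1 + 4 = 33.
Remaining: 36 − 33 = 3 thirty-second notes, which is a dotted sixteenth note.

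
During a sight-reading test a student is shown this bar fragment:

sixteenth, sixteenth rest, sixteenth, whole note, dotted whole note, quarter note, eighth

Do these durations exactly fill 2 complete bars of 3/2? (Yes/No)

One bar of 3/2 = 24 sixteenth notes, so 2 bars = 48.
Each duration in sixteenth notes: sixteenth = 1; sixteenth rest = 1; sixteenth = 1; whole note = 16; dotted whole note = 24; quarter note = 4; eighth = 2.
Altogether 1 + 1 + 1 + 16 + 24 + 4 + 2 = 49.
49 exceeds 48, so the answer is No.

No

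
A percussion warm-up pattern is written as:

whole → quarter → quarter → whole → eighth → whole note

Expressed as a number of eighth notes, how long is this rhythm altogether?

Working in eighth notes: whole = 8; quarter = 2; quarter = 2; whole = 8; eighth = 1; whole note = 8.
Sum: 8 + 2 + 2 + 8 + 1 + 8 = 29 eighth notes.

29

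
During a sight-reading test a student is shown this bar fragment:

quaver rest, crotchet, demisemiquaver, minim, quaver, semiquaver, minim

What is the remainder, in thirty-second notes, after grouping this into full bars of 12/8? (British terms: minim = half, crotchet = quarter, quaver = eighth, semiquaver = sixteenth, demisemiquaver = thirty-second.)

One bar of 12/8 = 48 thirty-second notes.
Each duration in thirty-second notes: quaver rest = 4; crotchet = 8; demisemiquaver = 1; minim = 16; quaver = 4; semiquaver = 2; minim = 16.
Altogether 4 + 8 + 1 + 16 + 4 + 2 + 16 = 51.
51 ÷ 48 = 1 complete bar with 3 thirty-second notes remaining.

3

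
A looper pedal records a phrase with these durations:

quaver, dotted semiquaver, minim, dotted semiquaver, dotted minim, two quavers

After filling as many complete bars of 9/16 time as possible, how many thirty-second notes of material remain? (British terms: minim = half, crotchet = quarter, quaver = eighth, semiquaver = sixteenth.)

4

One bar of 9/16 = 18 thirty-second notes.
In thirty-second notes: quaver = 4; dotted semiquaver = 3; minim = 16; dotted semiquaver = 3; dotted minim = 24; quaver = 4; quaver = 4.
Sum: 4 + 3 + 16 + 3 + 24 + 4 + 4 = 58.
58 ÷ 18 = 3 complete bars with 4 thirty-second notes remaining.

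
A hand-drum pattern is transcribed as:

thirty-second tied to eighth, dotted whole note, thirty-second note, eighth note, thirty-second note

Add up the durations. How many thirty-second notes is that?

59

Convert each value to thirty-second notes: thirty-second tied to eighth (thirty-second + eighth) = 5; dotted whole note = 48; thirty-second note = 1; eighth note = 4; thirty-second note = 1.
Sum: 5 + 48 + 1 + 4 + 1 = 59 thirty-second notes.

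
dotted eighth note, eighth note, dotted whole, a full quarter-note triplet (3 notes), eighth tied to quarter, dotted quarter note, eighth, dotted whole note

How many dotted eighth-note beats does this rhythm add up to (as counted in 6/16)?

One dotted eighth-note beat = 3 sixteenth notes.
Convert each value to sixteenth notes: dotted eighth note = 3; eighth note = 2; dotted whole = 24; a full quarter-note triplet (3 notes) (three triplet quarters span one half) = 8; eighth tied to quarter (eighth + quarter) = 6; dotted quarter note = 6; eighth = 2; dotted whole note = 24.
Adding: 3 + 2 + 24 + 8 + 6 + 6 + 2 + 24 = 75.
75 ÷ 3 = 25 beats.

25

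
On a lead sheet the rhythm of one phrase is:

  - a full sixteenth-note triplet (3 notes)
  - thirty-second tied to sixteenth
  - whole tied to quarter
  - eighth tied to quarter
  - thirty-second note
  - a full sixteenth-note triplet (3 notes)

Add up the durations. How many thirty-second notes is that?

64

Convert each value to thirty-second notes: a full sixteenth-note triplet (3 notes) (three triplet sixteenths span one eighth) = 4; thirty-second tied to sixteenth (thirty-second + sixteenth) = 3; whole tied to quarter (whole + quarter) = 40; eighth tied to quarter (eighth + quarter) = 12; thirty-second note = 1; a full sixteenth-note triplet (3 notes) (three triplet sixteenths span one eighth) = 4.
Sum: 4 + 3 + 40 + 12 + 1 + 4 = 64 thirty-second notes.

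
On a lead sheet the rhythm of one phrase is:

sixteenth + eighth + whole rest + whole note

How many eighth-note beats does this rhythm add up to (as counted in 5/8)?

One eighth-note beat = 2 sixteenth notes.
Working in sixteenth notes: sixteenth = 1; eighth = 2; whole rest = 16; whole note = 16.
Adding: 1 + 2 + 16 + 16 = 35.
35 ÷ 2 = 17.5 beats.

17.5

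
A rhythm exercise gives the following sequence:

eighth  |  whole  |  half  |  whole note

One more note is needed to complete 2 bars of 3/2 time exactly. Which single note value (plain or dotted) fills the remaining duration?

dotted quarter note

2 bars of 3/2 = 24 eighth notes.
Convert each value to eighth notes: eighth = 1; whole = 8; half = 4; whole note = 8.
Total: 1 + 8 + 4 + 8 = 21.
Remaining: 24 − 21 = 3 eighth notes, which is a dotted quarter note.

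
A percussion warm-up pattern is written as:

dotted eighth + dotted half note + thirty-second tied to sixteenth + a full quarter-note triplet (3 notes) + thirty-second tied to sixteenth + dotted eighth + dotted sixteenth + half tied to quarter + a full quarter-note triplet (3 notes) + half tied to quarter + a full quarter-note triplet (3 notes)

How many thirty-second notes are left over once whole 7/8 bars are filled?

One bar of 7/8 = 28 thirty-second notes.
In thirty-second notes: dotted eighth = 6; dotted half note = 24; thirty-second tied to sixteenth (thirty-second + sixteenth) = 3; a full quarter-note triplet (3 notes) (three triplet quarters span one half) = 16; thirty-second tied to sixteenth (thirty-second + sixteenth) = 3; dotted eighth = 6; dotted sixteenth = 3; half tied to quarter (half + quarter) = 24; a full quarter-note triplet (3 notes) (three triplet quarters span one half) = 16; half tied to quarter (half + quarter) = 24; a full quarter-note triplet (3 notes) (three triplet quarters span one half) = 16.
Altogether 6 + 24 + 3 + 16 + 3 + 6 + 3 + 24 + 16 + 24 + 16 = 141.
141 ÷ 28 = 5 complete bars with 1 thirty-second note remaining.

1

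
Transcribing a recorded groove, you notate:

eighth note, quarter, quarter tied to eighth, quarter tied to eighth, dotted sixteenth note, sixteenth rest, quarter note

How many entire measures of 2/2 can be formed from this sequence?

1

One bar of 2/2 = 32 thirty-second notes.
Working in thirty-second notes: eighth note = 4; quarter = 8; quarter tied to eighth (quarter + eighth) = 12; quarter tied to eighth (quarter + eighth) = 12; dotted sixteenth note = 3; sixteenth rest = 2; quarter note = 8.
Total: 4 + 8 + 12 + 12 + 3 + 2 + 8 = 49.
49 ÷ 32 = 1 complete bar with 17 left over.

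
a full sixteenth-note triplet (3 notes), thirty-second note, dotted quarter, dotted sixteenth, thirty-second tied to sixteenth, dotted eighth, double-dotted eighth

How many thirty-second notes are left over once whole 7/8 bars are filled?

One bar of 7/8 = 28 thirty-second notes.
Each duration in thirty-second notes: a full sixteenth-note triplet (3 notes) (three triplet sixteenths span one eighth) = 4; thirty-second note = 1; dotted quarter = 12; dotted sixteenth = 3; thirty-second tied to sixteenth (thirty-second + sixteenth) = 3; dotted eighth = 6; double-dotted eighth = 7.
Sum: 4 + 1 + 12 + 3 + 3 + 6 + 7 = 36.
36 ÷ 28 = 1 complete bar with 8 thirty-second notes remaining.

8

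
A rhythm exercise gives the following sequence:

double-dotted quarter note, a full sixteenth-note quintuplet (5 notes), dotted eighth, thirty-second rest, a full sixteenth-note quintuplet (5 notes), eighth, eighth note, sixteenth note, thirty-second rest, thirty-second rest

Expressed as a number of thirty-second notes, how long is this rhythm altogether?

49

In thirty-second notes: double-dotted quarter note = 14; a full sixteenth-note quintuplet (5 notes) (five quintuplet sixteenths span one quarter) = 8; dotted eighth = 6; thirty-second rest = 1; a full sixteenth-note quintuplet (5 notes) (five quintuplet sixteenths span one quarter) = 8; eighth = 4; eighth note = 4; sixteenth note = 2; thirty-second rest = 1; thirty-second rest = 1.
Adding: 14 + 8 + 6 + 1 + 8 + 4 + 4 + 2 + 1 + 1 = 49 thirty-second notes.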